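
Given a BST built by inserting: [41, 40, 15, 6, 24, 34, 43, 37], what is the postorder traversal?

Tree insertion order: [41, 40, 15, 6, 24, 34, 43, 37]
Tree (level-order array): [41, 40, 43, 15, None, None, None, 6, 24, None, None, None, 34, None, 37]
Postorder traversal: [6, 37, 34, 24, 15, 40, 43, 41]


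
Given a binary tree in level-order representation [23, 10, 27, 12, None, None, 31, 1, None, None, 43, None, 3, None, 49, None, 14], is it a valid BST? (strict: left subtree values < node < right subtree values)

Level-order array: [23, 10, 27, 12, None, None, 31, 1, None, None, 43, None, 3, None, 49, None, 14]
Validate using subtree bounds (lo, hi): at each node, require lo < value < hi,
then recurse left with hi=value and right with lo=value.
Preorder trace (stopping at first violation):
  at node 23 with bounds (-inf, +inf): OK
  at node 10 with bounds (-inf, 23): OK
  at node 12 with bounds (-inf, 10): VIOLATION
Node 12 violates its bound: not (-inf < 12 < 10).
Result: Not a valid BST


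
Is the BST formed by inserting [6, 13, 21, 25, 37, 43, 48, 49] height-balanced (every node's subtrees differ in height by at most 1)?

Tree (level-order array): [6, None, 13, None, 21, None, 25, None, 37, None, 43, None, 48, None, 49]
Definition: a tree is height-balanced if, at every node, |h(left) - h(right)| <= 1 (empty subtree has height -1).
Bottom-up per-node check:
  node 49: h_left=-1, h_right=-1, diff=0 [OK], height=0
  node 48: h_left=-1, h_right=0, diff=1 [OK], height=1
  node 43: h_left=-1, h_right=1, diff=2 [FAIL (|-1-1|=2 > 1)], height=2
  node 37: h_left=-1, h_right=2, diff=3 [FAIL (|-1-2|=3 > 1)], height=3
  node 25: h_left=-1, h_right=3, diff=4 [FAIL (|-1-3|=4 > 1)], height=4
  node 21: h_left=-1, h_right=4, diff=5 [FAIL (|-1-4|=5 > 1)], height=5
  node 13: h_left=-1, h_right=5, diff=6 [FAIL (|-1-5|=6 > 1)], height=6
  node 6: h_left=-1, h_right=6, diff=7 [FAIL (|-1-6|=7 > 1)], height=7
Node 43 violates the condition: |-1 - 1| = 2 > 1.
Result: Not balanced


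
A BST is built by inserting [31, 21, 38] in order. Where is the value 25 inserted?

Starting tree (level order): [31, 21, 38]
Insertion path: 31 -> 21
Result: insert 25 as right child of 21
Final tree (level order): [31, 21, 38, None, 25]


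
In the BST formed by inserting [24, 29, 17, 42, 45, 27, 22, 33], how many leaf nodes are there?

Tree built from: [24, 29, 17, 42, 45, 27, 22, 33]
Tree (level-order array): [24, 17, 29, None, 22, 27, 42, None, None, None, None, 33, 45]
Rule: A leaf has 0 children.
Per-node child counts:
  node 24: 2 child(ren)
  node 17: 1 child(ren)
  node 22: 0 child(ren)
  node 29: 2 child(ren)
  node 27: 0 child(ren)
  node 42: 2 child(ren)
  node 33: 0 child(ren)
  node 45: 0 child(ren)
Matching nodes: [22, 27, 33, 45]
Count of leaf nodes: 4


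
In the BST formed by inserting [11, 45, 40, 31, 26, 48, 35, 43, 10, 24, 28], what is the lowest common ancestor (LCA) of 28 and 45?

Tree insertion order: [11, 45, 40, 31, 26, 48, 35, 43, 10, 24, 28]
Tree (level-order array): [11, 10, 45, None, None, 40, 48, 31, 43, None, None, 26, 35, None, None, 24, 28]
In a BST, the LCA of p=28, q=45 is the first node v on the
root-to-leaf path with p <= v <= q (go left if both < v, right if both > v).
Walk from root:
  at 11: both 28 and 45 > 11, go right
  at 45: 28 <= 45 <= 45, this is the LCA
LCA = 45


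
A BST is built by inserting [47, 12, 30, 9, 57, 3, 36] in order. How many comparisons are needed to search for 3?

Search path for 3: 47 -> 12 -> 9 -> 3
Found: True
Comparisons: 4


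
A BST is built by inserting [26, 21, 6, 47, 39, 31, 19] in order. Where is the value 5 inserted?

Starting tree (level order): [26, 21, 47, 6, None, 39, None, None, 19, 31]
Insertion path: 26 -> 21 -> 6
Result: insert 5 as left child of 6
Final tree (level order): [26, 21, 47, 6, None, 39, None, 5, 19, 31]


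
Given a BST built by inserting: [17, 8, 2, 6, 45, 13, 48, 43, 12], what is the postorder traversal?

Tree insertion order: [17, 8, 2, 6, 45, 13, 48, 43, 12]
Tree (level-order array): [17, 8, 45, 2, 13, 43, 48, None, 6, 12]
Postorder traversal: [6, 2, 12, 13, 8, 43, 48, 45, 17]


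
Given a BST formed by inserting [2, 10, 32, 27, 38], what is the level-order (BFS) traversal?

Tree insertion order: [2, 10, 32, 27, 38]
Tree (level-order array): [2, None, 10, None, 32, 27, 38]
BFS from the root, enqueuing left then right child of each popped node:
  queue [2] -> pop 2, enqueue [10], visited so far: [2]
  queue [10] -> pop 10, enqueue [32], visited so far: [2, 10]
  queue [32] -> pop 32, enqueue [27, 38], visited so far: [2, 10, 32]
  queue [27, 38] -> pop 27, enqueue [none], visited so far: [2, 10, 32, 27]
  queue [38] -> pop 38, enqueue [none], visited so far: [2, 10, 32, 27, 38]
Result: [2, 10, 32, 27, 38]


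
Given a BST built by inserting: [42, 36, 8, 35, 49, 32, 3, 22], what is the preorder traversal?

Tree insertion order: [42, 36, 8, 35, 49, 32, 3, 22]
Tree (level-order array): [42, 36, 49, 8, None, None, None, 3, 35, None, None, 32, None, 22]
Preorder traversal: [42, 36, 8, 3, 35, 32, 22, 49]


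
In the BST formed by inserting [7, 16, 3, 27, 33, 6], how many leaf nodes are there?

Tree built from: [7, 16, 3, 27, 33, 6]
Tree (level-order array): [7, 3, 16, None, 6, None, 27, None, None, None, 33]
Rule: A leaf has 0 children.
Per-node child counts:
  node 7: 2 child(ren)
  node 3: 1 child(ren)
  node 6: 0 child(ren)
  node 16: 1 child(ren)
  node 27: 1 child(ren)
  node 33: 0 child(ren)
Matching nodes: [6, 33]
Count of leaf nodes: 2


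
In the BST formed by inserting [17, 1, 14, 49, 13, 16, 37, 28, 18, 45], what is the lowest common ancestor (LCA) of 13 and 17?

Tree insertion order: [17, 1, 14, 49, 13, 16, 37, 28, 18, 45]
Tree (level-order array): [17, 1, 49, None, 14, 37, None, 13, 16, 28, 45, None, None, None, None, 18]
In a BST, the LCA of p=13, q=17 is the first node v on the
root-to-leaf path with p <= v <= q (go left if both < v, right if both > v).
Walk from root:
  at 17: 13 <= 17 <= 17, this is the LCA
LCA = 17


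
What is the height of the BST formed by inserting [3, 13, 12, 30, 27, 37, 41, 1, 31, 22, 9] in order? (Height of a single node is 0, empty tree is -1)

Insertion order: [3, 13, 12, 30, 27, 37, 41, 1, 31, 22, 9]
Tree (level-order array): [3, 1, 13, None, None, 12, 30, 9, None, 27, 37, None, None, 22, None, 31, 41]
Compute height bottom-up (empty subtree = -1):
  height(1) = 1 + max(-1, -1) = 0
  height(9) = 1 + max(-1, -1) = 0
  height(12) = 1 + max(0, -1) = 1
  height(22) = 1 + max(-1, -1) = 0
  height(27) = 1 + max(0, -1) = 1
  height(31) = 1 + max(-1, -1) = 0
  height(41) = 1 + max(-1, -1) = 0
  height(37) = 1 + max(0, 0) = 1
  height(30) = 1 + max(1, 1) = 2
  height(13) = 1 + max(1, 2) = 3
  height(3) = 1 + max(0, 3) = 4
Height = 4


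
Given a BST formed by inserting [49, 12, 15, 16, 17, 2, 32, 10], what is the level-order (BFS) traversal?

Tree insertion order: [49, 12, 15, 16, 17, 2, 32, 10]
Tree (level-order array): [49, 12, None, 2, 15, None, 10, None, 16, None, None, None, 17, None, 32]
BFS from the root, enqueuing left then right child of each popped node:
  queue [49] -> pop 49, enqueue [12], visited so far: [49]
  queue [12] -> pop 12, enqueue [2, 15], visited so far: [49, 12]
  queue [2, 15] -> pop 2, enqueue [10], visited so far: [49, 12, 2]
  queue [15, 10] -> pop 15, enqueue [16], visited so far: [49, 12, 2, 15]
  queue [10, 16] -> pop 10, enqueue [none], visited so far: [49, 12, 2, 15, 10]
  queue [16] -> pop 16, enqueue [17], visited so far: [49, 12, 2, 15, 10, 16]
  queue [17] -> pop 17, enqueue [32], visited so far: [49, 12, 2, 15, 10, 16, 17]
  queue [32] -> pop 32, enqueue [none], visited so far: [49, 12, 2, 15, 10, 16, 17, 32]
Result: [49, 12, 2, 15, 10, 16, 17, 32]


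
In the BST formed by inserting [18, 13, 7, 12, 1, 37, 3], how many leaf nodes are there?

Tree built from: [18, 13, 7, 12, 1, 37, 3]
Tree (level-order array): [18, 13, 37, 7, None, None, None, 1, 12, None, 3]
Rule: A leaf has 0 children.
Per-node child counts:
  node 18: 2 child(ren)
  node 13: 1 child(ren)
  node 7: 2 child(ren)
  node 1: 1 child(ren)
  node 3: 0 child(ren)
  node 12: 0 child(ren)
  node 37: 0 child(ren)
Matching nodes: [3, 12, 37]
Count of leaf nodes: 3


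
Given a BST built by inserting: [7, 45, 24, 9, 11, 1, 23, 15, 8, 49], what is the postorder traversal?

Tree insertion order: [7, 45, 24, 9, 11, 1, 23, 15, 8, 49]
Tree (level-order array): [7, 1, 45, None, None, 24, 49, 9, None, None, None, 8, 11, None, None, None, 23, 15]
Postorder traversal: [1, 8, 15, 23, 11, 9, 24, 49, 45, 7]


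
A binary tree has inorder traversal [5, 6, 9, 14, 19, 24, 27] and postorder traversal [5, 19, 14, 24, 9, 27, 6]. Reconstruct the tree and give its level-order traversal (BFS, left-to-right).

Inorder:   [5, 6, 9, 14, 19, 24, 27]
Postorder: [5, 19, 14, 24, 9, 27, 6]
Algorithm: postorder visits root last, so walk postorder right-to-left;
each value is the root of the current inorder slice — split it at that
value, recurse on the right subtree first, then the left.
Recursive splits:
  root=6; inorder splits into left=[5], right=[9, 14, 19, 24, 27]
  root=27; inorder splits into left=[9, 14, 19, 24], right=[]
  root=9; inorder splits into left=[], right=[14, 19, 24]
  root=24; inorder splits into left=[14, 19], right=[]
  root=14; inorder splits into left=[], right=[19]
  root=19; inorder splits into left=[], right=[]
  root=5; inorder splits into left=[], right=[]
Reconstructed level-order: [6, 5, 27, 9, 24, 14, 19]


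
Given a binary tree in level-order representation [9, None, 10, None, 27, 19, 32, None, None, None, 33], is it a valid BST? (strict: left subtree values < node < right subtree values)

Level-order array: [9, None, 10, None, 27, 19, 32, None, None, None, 33]
Validate using subtree bounds (lo, hi): at each node, require lo < value < hi,
then recurse left with hi=value and right with lo=value.
Preorder trace (stopping at first violation):
  at node 9 with bounds (-inf, +inf): OK
  at node 10 with bounds (9, +inf): OK
  at node 27 with bounds (10, +inf): OK
  at node 19 with bounds (10, 27): OK
  at node 32 with bounds (27, +inf): OK
  at node 33 with bounds (32, +inf): OK
No violation found at any node.
Result: Valid BST


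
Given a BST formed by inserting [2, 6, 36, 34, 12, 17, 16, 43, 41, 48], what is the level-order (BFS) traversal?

Tree insertion order: [2, 6, 36, 34, 12, 17, 16, 43, 41, 48]
Tree (level-order array): [2, None, 6, None, 36, 34, 43, 12, None, 41, 48, None, 17, None, None, None, None, 16]
BFS from the root, enqueuing left then right child of each popped node:
  queue [2] -> pop 2, enqueue [6], visited so far: [2]
  queue [6] -> pop 6, enqueue [36], visited so far: [2, 6]
  queue [36] -> pop 36, enqueue [34, 43], visited so far: [2, 6, 36]
  queue [34, 43] -> pop 34, enqueue [12], visited so far: [2, 6, 36, 34]
  queue [43, 12] -> pop 43, enqueue [41, 48], visited so far: [2, 6, 36, 34, 43]
  queue [12, 41, 48] -> pop 12, enqueue [17], visited so far: [2, 6, 36, 34, 43, 12]
  queue [41, 48, 17] -> pop 41, enqueue [none], visited so far: [2, 6, 36, 34, 43, 12, 41]
  queue [48, 17] -> pop 48, enqueue [none], visited so far: [2, 6, 36, 34, 43, 12, 41, 48]
  queue [17] -> pop 17, enqueue [16], visited so far: [2, 6, 36, 34, 43, 12, 41, 48, 17]
  queue [16] -> pop 16, enqueue [none], visited so far: [2, 6, 36, 34, 43, 12, 41, 48, 17, 16]
Result: [2, 6, 36, 34, 43, 12, 41, 48, 17, 16]


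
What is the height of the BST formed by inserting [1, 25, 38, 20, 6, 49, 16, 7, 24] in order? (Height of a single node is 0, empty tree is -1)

Insertion order: [1, 25, 38, 20, 6, 49, 16, 7, 24]
Tree (level-order array): [1, None, 25, 20, 38, 6, 24, None, 49, None, 16, None, None, None, None, 7]
Compute height bottom-up (empty subtree = -1):
  height(7) = 1 + max(-1, -1) = 0
  height(16) = 1 + max(0, -1) = 1
  height(6) = 1 + max(-1, 1) = 2
  height(24) = 1 + max(-1, -1) = 0
  height(20) = 1 + max(2, 0) = 3
  height(49) = 1 + max(-1, -1) = 0
  height(38) = 1 + max(-1, 0) = 1
  height(25) = 1 + max(3, 1) = 4
  height(1) = 1 + max(-1, 4) = 5
Height = 5


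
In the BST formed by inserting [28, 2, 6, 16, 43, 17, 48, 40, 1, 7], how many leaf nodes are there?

Tree built from: [28, 2, 6, 16, 43, 17, 48, 40, 1, 7]
Tree (level-order array): [28, 2, 43, 1, 6, 40, 48, None, None, None, 16, None, None, None, None, 7, 17]
Rule: A leaf has 0 children.
Per-node child counts:
  node 28: 2 child(ren)
  node 2: 2 child(ren)
  node 1: 0 child(ren)
  node 6: 1 child(ren)
  node 16: 2 child(ren)
  node 7: 0 child(ren)
  node 17: 0 child(ren)
  node 43: 2 child(ren)
  node 40: 0 child(ren)
  node 48: 0 child(ren)
Matching nodes: [1, 7, 17, 40, 48]
Count of leaf nodes: 5


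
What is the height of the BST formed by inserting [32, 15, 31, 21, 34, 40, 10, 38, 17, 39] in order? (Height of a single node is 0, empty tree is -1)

Insertion order: [32, 15, 31, 21, 34, 40, 10, 38, 17, 39]
Tree (level-order array): [32, 15, 34, 10, 31, None, 40, None, None, 21, None, 38, None, 17, None, None, 39]
Compute height bottom-up (empty subtree = -1):
  height(10) = 1 + max(-1, -1) = 0
  height(17) = 1 + max(-1, -1) = 0
  height(21) = 1 + max(0, -1) = 1
  height(31) = 1 + max(1, -1) = 2
  height(15) = 1 + max(0, 2) = 3
  height(39) = 1 + max(-1, -1) = 0
  height(38) = 1 + max(-1, 0) = 1
  height(40) = 1 + max(1, -1) = 2
  height(34) = 1 + max(-1, 2) = 3
  height(32) = 1 + max(3, 3) = 4
Height = 4


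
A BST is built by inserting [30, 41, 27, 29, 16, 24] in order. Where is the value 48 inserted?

Starting tree (level order): [30, 27, 41, 16, 29, None, None, None, 24]
Insertion path: 30 -> 41
Result: insert 48 as right child of 41
Final tree (level order): [30, 27, 41, 16, 29, None, 48, None, 24]


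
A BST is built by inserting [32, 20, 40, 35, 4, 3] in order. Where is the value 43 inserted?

Starting tree (level order): [32, 20, 40, 4, None, 35, None, 3]
Insertion path: 32 -> 40
Result: insert 43 as right child of 40
Final tree (level order): [32, 20, 40, 4, None, 35, 43, 3]


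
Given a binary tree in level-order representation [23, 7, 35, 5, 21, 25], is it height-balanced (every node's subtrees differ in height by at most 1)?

Tree (level-order array): [23, 7, 35, 5, 21, 25]
Definition: a tree is height-balanced if, at every node, |h(left) - h(right)| <= 1 (empty subtree has height -1).
Bottom-up per-node check:
  node 5: h_left=-1, h_right=-1, diff=0 [OK], height=0
  node 21: h_left=-1, h_right=-1, diff=0 [OK], height=0
  node 7: h_left=0, h_right=0, diff=0 [OK], height=1
  node 25: h_left=-1, h_right=-1, diff=0 [OK], height=0
  node 35: h_left=0, h_right=-1, diff=1 [OK], height=1
  node 23: h_left=1, h_right=1, diff=0 [OK], height=2
All nodes satisfy the balance condition.
Result: Balanced


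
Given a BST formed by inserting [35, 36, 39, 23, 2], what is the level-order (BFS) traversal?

Tree insertion order: [35, 36, 39, 23, 2]
Tree (level-order array): [35, 23, 36, 2, None, None, 39]
BFS from the root, enqueuing left then right child of each popped node:
  queue [35] -> pop 35, enqueue [23, 36], visited so far: [35]
  queue [23, 36] -> pop 23, enqueue [2], visited so far: [35, 23]
  queue [36, 2] -> pop 36, enqueue [39], visited so far: [35, 23, 36]
  queue [2, 39] -> pop 2, enqueue [none], visited so far: [35, 23, 36, 2]
  queue [39] -> pop 39, enqueue [none], visited so far: [35, 23, 36, 2, 39]
Result: [35, 23, 36, 2, 39]


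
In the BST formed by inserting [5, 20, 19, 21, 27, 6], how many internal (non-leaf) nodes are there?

Tree built from: [5, 20, 19, 21, 27, 6]
Tree (level-order array): [5, None, 20, 19, 21, 6, None, None, 27]
Rule: An internal node has at least one child.
Per-node child counts:
  node 5: 1 child(ren)
  node 20: 2 child(ren)
  node 19: 1 child(ren)
  node 6: 0 child(ren)
  node 21: 1 child(ren)
  node 27: 0 child(ren)
Matching nodes: [5, 20, 19, 21]
Count of internal (non-leaf) nodes: 4


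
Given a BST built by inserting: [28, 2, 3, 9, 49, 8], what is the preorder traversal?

Tree insertion order: [28, 2, 3, 9, 49, 8]
Tree (level-order array): [28, 2, 49, None, 3, None, None, None, 9, 8]
Preorder traversal: [28, 2, 3, 9, 8, 49]


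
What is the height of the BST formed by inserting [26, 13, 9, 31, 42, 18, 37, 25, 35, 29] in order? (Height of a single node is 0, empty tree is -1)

Insertion order: [26, 13, 9, 31, 42, 18, 37, 25, 35, 29]
Tree (level-order array): [26, 13, 31, 9, 18, 29, 42, None, None, None, 25, None, None, 37, None, None, None, 35]
Compute height bottom-up (empty subtree = -1):
  height(9) = 1 + max(-1, -1) = 0
  height(25) = 1 + max(-1, -1) = 0
  height(18) = 1 + max(-1, 0) = 1
  height(13) = 1 + max(0, 1) = 2
  height(29) = 1 + max(-1, -1) = 0
  height(35) = 1 + max(-1, -1) = 0
  height(37) = 1 + max(0, -1) = 1
  height(42) = 1 + max(1, -1) = 2
  height(31) = 1 + max(0, 2) = 3
  height(26) = 1 + max(2, 3) = 4
Height = 4


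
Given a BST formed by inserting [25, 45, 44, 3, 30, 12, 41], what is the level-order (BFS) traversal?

Tree insertion order: [25, 45, 44, 3, 30, 12, 41]
Tree (level-order array): [25, 3, 45, None, 12, 44, None, None, None, 30, None, None, 41]
BFS from the root, enqueuing left then right child of each popped node:
  queue [25] -> pop 25, enqueue [3, 45], visited so far: [25]
  queue [3, 45] -> pop 3, enqueue [12], visited so far: [25, 3]
  queue [45, 12] -> pop 45, enqueue [44], visited so far: [25, 3, 45]
  queue [12, 44] -> pop 12, enqueue [none], visited so far: [25, 3, 45, 12]
  queue [44] -> pop 44, enqueue [30], visited so far: [25, 3, 45, 12, 44]
  queue [30] -> pop 30, enqueue [41], visited so far: [25, 3, 45, 12, 44, 30]
  queue [41] -> pop 41, enqueue [none], visited so far: [25, 3, 45, 12, 44, 30, 41]
Result: [25, 3, 45, 12, 44, 30, 41]


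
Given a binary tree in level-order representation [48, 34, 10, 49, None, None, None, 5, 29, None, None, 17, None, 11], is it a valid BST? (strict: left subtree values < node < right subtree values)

Level-order array: [48, 34, 10, 49, None, None, None, 5, 29, None, None, 17, None, 11]
Validate using subtree bounds (lo, hi): at each node, require lo < value < hi,
then recurse left with hi=value and right with lo=value.
Preorder trace (stopping at first violation):
  at node 48 with bounds (-inf, +inf): OK
  at node 34 with bounds (-inf, 48): OK
  at node 49 with bounds (-inf, 34): VIOLATION
Node 49 violates its bound: not (-inf < 49 < 34).
Result: Not a valid BST


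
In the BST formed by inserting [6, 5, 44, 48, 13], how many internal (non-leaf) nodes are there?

Tree built from: [6, 5, 44, 48, 13]
Tree (level-order array): [6, 5, 44, None, None, 13, 48]
Rule: An internal node has at least one child.
Per-node child counts:
  node 6: 2 child(ren)
  node 5: 0 child(ren)
  node 44: 2 child(ren)
  node 13: 0 child(ren)
  node 48: 0 child(ren)
Matching nodes: [6, 44]
Count of internal (non-leaf) nodes: 2


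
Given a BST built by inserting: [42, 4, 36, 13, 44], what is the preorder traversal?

Tree insertion order: [42, 4, 36, 13, 44]
Tree (level-order array): [42, 4, 44, None, 36, None, None, 13]
Preorder traversal: [42, 4, 36, 13, 44]


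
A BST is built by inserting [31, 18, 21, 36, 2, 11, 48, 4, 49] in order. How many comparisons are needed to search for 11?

Search path for 11: 31 -> 18 -> 2 -> 11
Found: True
Comparisons: 4


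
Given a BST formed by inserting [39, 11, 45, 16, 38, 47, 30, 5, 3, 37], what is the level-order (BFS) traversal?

Tree insertion order: [39, 11, 45, 16, 38, 47, 30, 5, 3, 37]
Tree (level-order array): [39, 11, 45, 5, 16, None, 47, 3, None, None, 38, None, None, None, None, 30, None, None, 37]
BFS from the root, enqueuing left then right child of each popped node:
  queue [39] -> pop 39, enqueue [11, 45], visited so far: [39]
  queue [11, 45] -> pop 11, enqueue [5, 16], visited so far: [39, 11]
  queue [45, 5, 16] -> pop 45, enqueue [47], visited so far: [39, 11, 45]
  queue [5, 16, 47] -> pop 5, enqueue [3], visited so far: [39, 11, 45, 5]
  queue [16, 47, 3] -> pop 16, enqueue [38], visited so far: [39, 11, 45, 5, 16]
  queue [47, 3, 38] -> pop 47, enqueue [none], visited so far: [39, 11, 45, 5, 16, 47]
  queue [3, 38] -> pop 3, enqueue [none], visited so far: [39, 11, 45, 5, 16, 47, 3]
  queue [38] -> pop 38, enqueue [30], visited so far: [39, 11, 45, 5, 16, 47, 3, 38]
  queue [30] -> pop 30, enqueue [37], visited so far: [39, 11, 45, 5, 16, 47, 3, 38, 30]
  queue [37] -> pop 37, enqueue [none], visited so far: [39, 11, 45, 5, 16, 47, 3, 38, 30, 37]
Result: [39, 11, 45, 5, 16, 47, 3, 38, 30, 37]


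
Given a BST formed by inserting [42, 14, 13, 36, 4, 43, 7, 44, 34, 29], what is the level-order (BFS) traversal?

Tree insertion order: [42, 14, 13, 36, 4, 43, 7, 44, 34, 29]
Tree (level-order array): [42, 14, 43, 13, 36, None, 44, 4, None, 34, None, None, None, None, 7, 29]
BFS from the root, enqueuing left then right child of each popped node:
  queue [42] -> pop 42, enqueue [14, 43], visited so far: [42]
  queue [14, 43] -> pop 14, enqueue [13, 36], visited so far: [42, 14]
  queue [43, 13, 36] -> pop 43, enqueue [44], visited so far: [42, 14, 43]
  queue [13, 36, 44] -> pop 13, enqueue [4], visited so far: [42, 14, 43, 13]
  queue [36, 44, 4] -> pop 36, enqueue [34], visited so far: [42, 14, 43, 13, 36]
  queue [44, 4, 34] -> pop 44, enqueue [none], visited so far: [42, 14, 43, 13, 36, 44]
  queue [4, 34] -> pop 4, enqueue [7], visited so far: [42, 14, 43, 13, 36, 44, 4]
  queue [34, 7] -> pop 34, enqueue [29], visited so far: [42, 14, 43, 13, 36, 44, 4, 34]
  queue [7, 29] -> pop 7, enqueue [none], visited so far: [42, 14, 43, 13, 36, 44, 4, 34, 7]
  queue [29] -> pop 29, enqueue [none], visited so far: [42, 14, 43, 13, 36, 44, 4, 34, 7, 29]
Result: [42, 14, 43, 13, 36, 44, 4, 34, 7, 29]


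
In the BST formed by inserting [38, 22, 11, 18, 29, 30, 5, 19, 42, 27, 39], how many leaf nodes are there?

Tree built from: [38, 22, 11, 18, 29, 30, 5, 19, 42, 27, 39]
Tree (level-order array): [38, 22, 42, 11, 29, 39, None, 5, 18, 27, 30, None, None, None, None, None, 19]
Rule: A leaf has 0 children.
Per-node child counts:
  node 38: 2 child(ren)
  node 22: 2 child(ren)
  node 11: 2 child(ren)
  node 5: 0 child(ren)
  node 18: 1 child(ren)
  node 19: 0 child(ren)
  node 29: 2 child(ren)
  node 27: 0 child(ren)
  node 30: 0 child(ren)
  node 42: 1 child(ren)
  node 39: 0 child(ren)
Matching nodes: [5, 19, 27, 30, 39]
Count of leaf nodes: 5


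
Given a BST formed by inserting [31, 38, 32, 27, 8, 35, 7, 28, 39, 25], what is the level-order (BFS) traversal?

Tree insertion order: [31, 38, 32, 27, 8, 35, 7, 28, 39, 25]
Tree (level-order array): [31, 27, 38, 8, 28, 32, 39, 7, 25, None, None, None, 35]
BFS from the root, enqueuing left then right child of each popped node:
  queue [31] -> pop 31, enqueue [27, 38], visited so far: [31]
  queue [27, 38] -> pop 27, enqueue [8, 28], visited so far: [31, 27]
  queue [38, 8, 28] -> pop 38, enqueue [32, 39], visited so far: [31, 27, 38]
  queue [8, 28, 32, 39] -> pop 8, enqueue [7, 25], visited so far: [31, 27, 38, 8]
  queue [28, 32, 39, 7, 25] -> pop 28, enqueue [none], visited so far: [31, 27, 38, 8, 28]
  queue [32, 39, 7, 25] -> pop 32, enqueue [35], visited so far: [31, 27, 38, 8, 28, 32]
  queue [39, 7, 25, 35] -> pop 39, enqueue [none], visited so far: [31, 27, 38, 8, 28, 32, 39]
  queue [7, 25, 35] -> pop 7, enqueue [none], visited so far: [31, 27, 38, 8, 28, 32, 39, 7]
  queue [25, 35] -> pop 25, enqueue [none], visited so far: [31, 27, 38, 8, 28, 32, 39, 7, 25]
  queue [35] -> pop 35, enqueue [none], visited so far: [31, 27, 38, 8, 28, 32, 39, 7, 25, 35]
Result: [31, 27, 38, 8, 28, 32, 39, 7, 25, 35]


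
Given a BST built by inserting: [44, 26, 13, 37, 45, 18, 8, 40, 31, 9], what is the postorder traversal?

Tree insertion order: [44, 26, 13, 37, 45, 18, 8, 40, 31, 9]
Tree (level-order array): [44, 26, 45, 13, 37, None, None, 8, 18, 31, 40, None, 9]
Postorder traversal: [9, 8, 18, 13, 31, 40, 37, 26, 45, 44]


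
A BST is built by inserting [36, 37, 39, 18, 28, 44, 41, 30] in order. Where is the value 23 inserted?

Starting tree (level order): [36, 18, 37, None, 28, None, 39, None, 30, None, 44, None, None, 41]
Insertion path: 36 -> 18 -> 28
Result: insert 23 as left child of 28
Final tree (level order): [36, 18, 37, None, 28, None, 39, 23, 30, None, 44, None, None, None, None, 41]


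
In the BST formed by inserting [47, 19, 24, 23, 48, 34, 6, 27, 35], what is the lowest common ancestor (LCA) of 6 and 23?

Tree insertion order: [47, 19, 24, 23, 48, 34, 6, 27, 35]
Tree (level-order array): [47, 19, 48, 6, 24, None, None, None, None, 23, 34, None, None, 27, 35]
In a BST, the LCA of p=6, q=23 is the first node v on the
root-to-leaf path with p <= v <= q (go left if both < v, right if both > v).
Walk from root:
  at 47: both 6 and 23 < 47, go left
  at 19: 6 <= 19 <= 23, this is the LCA
LCA = 19


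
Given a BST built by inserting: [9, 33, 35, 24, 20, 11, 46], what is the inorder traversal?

Tree insertion order: [9, 33, 35, 24, 20, 11, 46]
Tree (level-order array): [9, None, 33, 24, 35, 20, None, None, 46, 11]
Inorder traversal: [9, 11, 20, 24, 33, 35, 46]


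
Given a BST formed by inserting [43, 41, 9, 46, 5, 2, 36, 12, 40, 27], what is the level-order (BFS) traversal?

Tree insertion order: [43, 41, 9, 46, 5, 2, 36, 12, 40, 27]
Tree (level-order array): [43, 41, 46, 9, None, None, None, 5, 36, 2, None, 12, 40, None, None, None, 27]
BFS from the root, enqueuing left then right child of each popped node:
  queue [43] -> pop 43, enqueue [41, 46], visited so far: [43]
  queue [41, 46] -> pop 41, enqueue [9], visited so far: [43, 41]
  queue [46, 9] -> pop 46, enqueue [none], visited so far: [43, 41, 46]
  queue [9] -> pop 9, enqueue [5, 36], visited so far: [43, 41, 46, 9]
  queue [5, 36] -> pop 5, enqueue [2], visited so far: [43, 41, 46, 9, 5]
  queue [36, 2] -> pop 36, enqueue [12, 40], visited so far: [43, 41, 46, 9, 5, 36]
  queue [2, 12, 40] -> pop 2, enqueue [none], visited so far: [43, 41, 46, 9, 5, 36, 2]
  queue [12, 40] -> pop 12, enqueue [27], visited so far: [43, 41, 46, 9, 5, 36, 2, 12]
  queue [40, 27] -> pop 40, enqueue [none], visited so far: [43, 41, 46, 9, 5, 36, 2, 12, 40]
  queue [27] -> pop 27, enqueue [none], visited so far: [43, 41, 46, 9, 5, 36, 2, 12, 40, 27]
Result: [43, 41, 46, 9, 5, 36, 2, 12, 40, 27]


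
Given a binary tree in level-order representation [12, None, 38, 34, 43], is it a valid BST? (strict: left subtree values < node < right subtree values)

Level-order array: [12, None, 38, 34, 43]
Validate using subtree bounds (lo, hi): at each node, require lo < value < hi,
then recurse left with hi=value and right with lo=value.
Preorder trace (stopping at first violation):
  at node 12 with bounds (-inf, +inf): OK
  at node 38 with bounds (12, +inf): OK
  at node 34 with bounds (12, 38): OK
  at node 43 with bounds (38, +inf): OK
No violation found at any node.
Result: Valid BST


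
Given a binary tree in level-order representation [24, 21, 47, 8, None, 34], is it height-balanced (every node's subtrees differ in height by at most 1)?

Tree (level-order array): [24, 21, 47, 8, None, 34]
Definition: a tree is height-balanced if, at every node, |h(left) - h(right)| <= 1 (empty subtree has height -1).
Bottom-up per-node check:
  node 8: h_left=-1, h_right=-1, diff=0 [OK], height=0
  node 21: h_left=0, h_right=-1, diff=1 [OK], height=1
  node 34: h_left=-1, h_right=-1, diff=0 [OK], height=0
  node 47: h_left=0, h_right=-1, diff=1 [OK], height=1
  node 24: h_left=1, h_right=1, diff=0 [OK], height=2
All nodes satisfy the balance condition.
Result: Balanced


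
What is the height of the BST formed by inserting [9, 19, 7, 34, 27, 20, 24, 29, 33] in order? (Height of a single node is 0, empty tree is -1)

Insertion order: [9, 19, 7, 34, 27, 20, 24, 29, 33]
Tree (level-order array): [9, 7, 19, None, None, None, 34, 27, None, 20, 29, None, 24, None, 33]
Compute height bottom-up (empty subtree = -1):
  height(7) = 1 + max(-1, -1) = 0
  height(24) = 1 + max(-1, -1) = 0
  height(20) = 1 + max(-1, 0) = 1
  height(33) = 1 + max(-1, -1) = 0
  height(29) = 1 + max(-1, 0) = 1
  height(27) = 1 + max(1, 1) = 2
  height(34) = 1 + max(2, -1) = 3
  height(19) = 1 + max(-1, 3) = 4
  height(9) = 1 + max(0, 4) = 5
Height = 5


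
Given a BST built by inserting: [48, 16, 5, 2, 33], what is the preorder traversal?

Tree insertion order: [48, 16, 5, 2, 33]
Tree (level-order array): [48, 16, None, 5, 33, 2]
Preorder traversal: [48, 16, 5, 2, 33]


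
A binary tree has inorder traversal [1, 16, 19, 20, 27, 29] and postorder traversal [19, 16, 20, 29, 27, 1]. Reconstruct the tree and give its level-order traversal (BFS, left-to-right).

Inorder:   [1, 16, 19, 20, 27, 29]
Postorder: [19, 16, 20, 29, 27, 1]
Algorithm: postorder visits root last, so walk postorder right-to-left;
each value is the root of the current inorder slice — split it at that
value, recurse on the right subtree first, then the left.
Recursive splits:
  root=1; inorder splits into left=[], right=[16, 19, 20, 27, 29]
  root=27; inorder splits into left=[16, 19, 20], right=[29]
  root=29; inorder splits into left=[], right=[]
  root=20; inorder splits into left=[16, 19], right=[]
  root=16; inorder splits into left=[], right=[19]
  root=19; inorder splits into left=[], right=[]
Reconstructed level-order: [1, 27, 20, 29, 16, 19]


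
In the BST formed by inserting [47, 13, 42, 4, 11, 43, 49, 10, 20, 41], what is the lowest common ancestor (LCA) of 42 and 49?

Tree insertion order: [47, 13, 42, 4, 11, 43, 49, 10, 20, 41]
Tree (level-order array): [47, 13, 49, 4, 42, None, None, None, 11, 20, 43, 10, None, None, 41]
In a BST, the LCA of p=42, q=49 is the first node v on the
root-to-leaf path with p <= v <= q (go left if both < v, right if both > v).
Walk from root:
  at 47: 42 <= 47 <= 49, this is the LCA
LCA = 47


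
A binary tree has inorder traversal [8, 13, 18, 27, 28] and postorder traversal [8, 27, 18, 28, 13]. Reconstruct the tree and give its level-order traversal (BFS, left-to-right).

Inorder:   [8, 13, 18, 27, 28]
Postorder: [8, 27, 18, 28, 13]
Algorithm: postorder visits root last, so walk postorder right-to-left;
each value is the root of the current inorder slice — split it at that
value, recurse on the right subtree first, then the left.
Recursive splits:
  root=13; inorder splits into left=[8], right=[18, 27, 28]
  root=28; inorder splits into left=[18, 27], right=[]
  root=18; inorder splits into left=[], right=[27]
  root=27; inorder splits into left=[], right=[]
  root=8; inorder splits into left=[], right=[]
Reconstructed level-order: [13, 8, 28, 18, 27]


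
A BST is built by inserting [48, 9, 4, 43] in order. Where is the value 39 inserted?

Starting tree (level order): [48, 9, None, 4, 43]
Insertion path: 48 -> 9 -> 43
Result: insert 39 as left child of 43
Final tree (level order): [48, 9, None, 4, 43, None, None, 39]


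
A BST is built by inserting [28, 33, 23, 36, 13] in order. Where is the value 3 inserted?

Starting tree (level order): [28, 23, 33, 13, None, None, 36]
Insertion path: 28 -> 23 -> 13
Result: insert 3 as left child of 13
Final tree (level order): [28, 23, 33, 13, None, None, 36, 3]


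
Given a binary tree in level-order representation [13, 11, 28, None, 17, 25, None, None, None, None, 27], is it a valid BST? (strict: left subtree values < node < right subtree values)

Level-order array: [13, 11, 28, None, 17, 25, None, None, None, None, 27]
Validate using subtree bounds (lo, hi): at each node, require lo < value < hi,
then recurse left with hi=value and right with lo=value.
Preorder trace (stopping at first violation):
  at node 13 with bounds (-inf, +inf): OK
  at node 11 with bounds (-inf, 13): OK
  at node 17 with bounds (11, 13): VIOLATION
Node 17 violates its bound: not (11 < 17 < 13).
Result: Not a valid BST


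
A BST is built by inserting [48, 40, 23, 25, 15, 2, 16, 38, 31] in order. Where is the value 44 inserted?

Starting tree (level order): [48, 40, None, 23, None, 15, 25, 2, 16, None, 38, None, None, None, None, 31]
Insertion path: 48 -> 40
Result: insert 44 as right child of 40
Final tree (level order): [48, 40, None, 23, 44, 15, 25, None, None, 2, 16, None, 38, None, None, None, None, 31]


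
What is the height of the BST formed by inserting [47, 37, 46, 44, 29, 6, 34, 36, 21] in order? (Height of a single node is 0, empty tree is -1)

Insertion order: [47, 37, 46, 44, 29, 6, 34, 36, 21]
Tree (level-order array): [47, 37, None, 29, 46, 6, 34, 44, None, None, 21, None, 36]
Compute height bottom-up (empty subtree = -1):
  height(21) = 1 + max(-1, -1) = 0
  height(6) = 1 + max(-1, 0) = 1
  height(36) = 1 + max(-1, -1) = 0
  height(34) = 1 + max(-1, 0) = 1
  height(29) = 1 + max(1, 1) = 2
  height(44) = 1 + max(-1, -1) = 0
  height(46) = 1 + max(0, -1) = 1
  height(37) = 1 + max(2, 1) = 3
  height(47) = 1 + max(3, -1) = 4
Height = 4


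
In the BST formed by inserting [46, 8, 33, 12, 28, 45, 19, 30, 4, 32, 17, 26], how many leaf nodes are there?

Tree built from: [46, 8, 33, 12, 28, 45, 19, 30, 4, 32, 17, 26]
Tree (level-order array): [46, 8, None, 4, 33, None, None, 12, 45, None, 28, None, None, 19, 30, 17, 26, None, 32]
Rule: A leaf has 0 children.
Per-node child counts:
  node 46: 1 child(ren)
  node 8: 2 child(ren)
  node 4: 0 child(ren)
  node 33: 2 child(ren)
  node 12: 1 child(ren)
  node 28: 2 child(ren)
  node 19: 2 child(ren)
  node 17: 0 child(ren)
  node 26: 0 child(ren)
  node 30: 1 child(ren)
  node 32: 0 child(ren)
  node 45: 0 child(ren)
Matching nodes: [4, 17, 26, 32, 45]
Count of leaf nodes: 5


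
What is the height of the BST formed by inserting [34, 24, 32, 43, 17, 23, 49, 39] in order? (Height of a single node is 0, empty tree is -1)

Insertion order: [34, 24, 32, 43, 17, 23, 49, 39]
Tree (level-order array): [34, 24, 43, 17, 32, 39, 49, None, 23]
Compute height bottom-up (empty subtree = -1):
  height(23) = 1 + max(-1, -1) = 0
  height(17) = 1 + max(-1, 0) = 1
  height(32) = 1 + max(-1, -1) = 0
  height(24) = 1 + max(1, 0) = 2
  height(39) = 1 + max(-1, -1) = 0
  height(49) = 1 + max(-1, -1) = 0
  height(43) = 1 + max(0, 0) = 1
  height(34) = 1 + max(2, 1) = 3
Height = 3


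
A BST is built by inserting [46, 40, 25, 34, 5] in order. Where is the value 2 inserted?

Starting tree (level order): [46, 40, None, 25, None, 5, 34]
Insertion path: 46 -> 40 -> 25 -> 5
Result: insert 2 as left child of 5
Final tree (level order): [46, 40, None, 25, None, 5, 34, 2]


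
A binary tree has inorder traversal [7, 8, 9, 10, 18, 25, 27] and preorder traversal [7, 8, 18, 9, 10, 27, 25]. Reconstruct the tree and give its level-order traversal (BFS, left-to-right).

Inorder:  [7, 8, 9, 10, 18, 25, 27]
Preorder: [7, 8, 18, 9, 10, 27, 25]
Algorithm: preorder visits root first, so consume preorder in order;
for each root, split the current inorder slice at that value into
left-subtree inorder and right-subtree inorder, then recurse.
Recursive splits:
  root=7; inorder splits into left=[], right=[8, 9, 10, 18, 25, 27]
  root=8; inorder splits into left=[], right=[9, 10, 18, 25, 27]
  root=18; inorder splits into left=[9, 10], right=[25, 27]
  root=9; inorder splits into left=[], right=[10]
  root=10; inorder splits into left=[], right=[]
  root=27; inorder splits into left=[25], right=[]
  root=25; inorder splits into left=[], right=[]
Reconstructed level-order: [7, 8, 18, 9, 27, 10, 25]


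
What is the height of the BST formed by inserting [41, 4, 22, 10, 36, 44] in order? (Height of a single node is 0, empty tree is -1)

Insertion order: [41, 4, 22, 10, 36, 44]
Tree (level-order array): [41, 4, 44, None, 22, None, None, 10, 36]
Compute height bottom-up (empty subtree = -1):
  height(10) = 1 + max(-1, -1) = 0
  height(36) = 1 + max(-1, -1) = 0
  height(22) = 1 + max(0, 0) = 1
  height(4) = 1 + max(-1, 1) = 2
  height(44) = 1 + max(-1, -1) = 0
  height(41) = 1 + max(2, 0) = 3
Height = 3


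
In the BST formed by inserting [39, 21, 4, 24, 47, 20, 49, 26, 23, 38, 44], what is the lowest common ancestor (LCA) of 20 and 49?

Tree insertion order: [39, 21, 4, 24, 47, 20, 49, 26, 23, 38, 44]
Tree (level-order array): [39, 21, 47, 4, 24, 44, 49, None, 20, 23, 26, None, None, None, None, None, None, None, None, None, 38]
In a BST, the LCA of p=20, q=49 is the first node v on the
root-to-leaf path with p <= v <= q (go left if both < v, right if both > v).
Walk from root:
  at 39: 20 <= 39 <= 49, this is the LCA
LCA = 39


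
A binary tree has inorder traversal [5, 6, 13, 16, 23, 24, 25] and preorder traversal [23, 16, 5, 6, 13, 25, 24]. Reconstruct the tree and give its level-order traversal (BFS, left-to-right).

Inorder:  [5, 6, 13, 16, 23, 24, 25]
Preorder: [23, 16, 5, 6, 13, 25, 24]
Algorithm: preorder visits root first, so consume preorder in order;
for each root, split the current inorder slice at that value into
left-subtree inorder and right-subtree inorder, then recurse.
Recursive splits:
  root=23; inorder splits into left=[5, 6, 13, 16], right=[24, 25]
  root=16; inorder splits into left=[5, 6, 13], right=[]
  root=5; inorder splits into left=[], right=[6, 13]
  root=6; inorder splits into left=[], right=[13]
  root=13; inorder splits into left=[], right=[]
  root=25; inorder splits into left=[24], right=[]
  root=24; inorder splits into left=[], right=[]
Reconstructed level-order: [23, 16, 25, 5, 24, 6, 13]


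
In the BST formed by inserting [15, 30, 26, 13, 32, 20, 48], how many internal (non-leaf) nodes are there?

Tree built from: [15, 30, 26, 13, 32, 20, 48]
Tree (level-order array): [15, 13, 30, None, None, 26, 32, 20, None, None, 48]
Rule: An internal node has at least one child.
Per-node child counts:
  node 15: 2 child(ren)
  node 13: 0 child(ren)
  node 30: 2 child(ren)
  node 26: 1 child(ren)
  node 20: 0 child(ren)
  node 32: 1 child(ren)
  node 48: 0 child(ren)
Matching nodes: [15, 30, 26, 32]
Count of internal (non-leaf) nodes: 4


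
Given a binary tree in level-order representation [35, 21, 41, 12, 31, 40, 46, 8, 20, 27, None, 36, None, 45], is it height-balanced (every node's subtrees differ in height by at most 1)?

Tree (level-order array): [35, 21, 41, 12, 31, 40, 46, 8, 20, 27, None, 36, None, 45]
Definition: a tree is height-balanced if, at every node, |h(left) - h(right)| <= 1 (empty subtree has height -1).
Bottom-up per-node check:
  node 8: h_left=-1, h_right=-1, diff=0 [OK], height=0
  node 20: h_left=-1, h_right=-1, diff=0 [OK], height=0
  node 12: h_left=0, h_right=0, diff=0 [OK], height=1
  node 27: h_left=-1, h_right=-1, diff=0 [OK], height=0
  node 31: h_left=0, h_right=-1, diff=1 [OK], height=1
  node 21: h_left=1, h_right=1, diff=0 [OK], height=2
  node 36: h_left=-1, h_right=-1, diff=0 [OK], height=0
  node 40: h_left=0, h_right=-1, diff=1 [OK], height=1
  node 45: h_left=-1, h_right=-1, diff=0 [OK], height=0
  node 46: h_left=0, h_right=-1, diff=1 [OK], height=1
  node 41: h_left=1, h_right=1, diff=0 [OK], height=2
  node 35: h_left=2, h_right=2, diff=0 [OK], height=3
All nodes satisfy the balance condition.
Result: Balanced


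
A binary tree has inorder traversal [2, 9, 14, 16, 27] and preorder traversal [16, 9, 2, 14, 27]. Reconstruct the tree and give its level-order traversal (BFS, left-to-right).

Inorder:  [2, 9, 14, 16, 27]
Preorder: [16, 9, 2, 14, 27]
Algorithm: preorder visits root first, so consume preorder in order;
for each root, split the current inorder slice at that value into
left-subtree inorder and right-subtree inorder, then recurse.
Recursive splits:
  root=16; inorder splits into left=[2, 9, 14], right=[27]
  root=9; inorder splits into left=[2], right=[14]
  root=2; inorder splits into left=[], right=[]
  root=14; inorder splits into left=[], right=[]
  root=27; inorder splits into left=[], right=[]
Reconstructed level-order: [16, 9, 27, 2, 14]


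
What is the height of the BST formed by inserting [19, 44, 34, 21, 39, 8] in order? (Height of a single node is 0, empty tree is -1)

Insertion order: [19, 44, 34, 21, 39, 8]
Tree (level-order array): [19, 8, 44, None, None, 34, None, 21, 39]
Compute height bottom-up (empty subtree = -1):
  height(8) = 1 + max(-1, -1) = 0
  height(21) = 1 + max(-1, -1) = 0
  height(39) = 1 + max(-1, -1) = 0
  height(34) = 1 + max(0, 0) = 1
  height(44) = 1 + max(1, -1) = 2
  height(19) = 1 + max(0, 2) = 3
Height = 3
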